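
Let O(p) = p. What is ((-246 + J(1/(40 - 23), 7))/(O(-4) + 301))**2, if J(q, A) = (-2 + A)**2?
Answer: 48841/88209 ≈ 0.55370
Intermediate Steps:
((-246 + J(1/(40 - 23), 7))/(O(-4) + 301))**2 = ((-246 + (-2 + 7)**2)/(-4 + 301))**2 = ((-246 + 5**2)/297)**2 = ((-246 + 25)*(1/297))**2 = (-221*1/297)**2 = (-221/297)**2 = 48841/88209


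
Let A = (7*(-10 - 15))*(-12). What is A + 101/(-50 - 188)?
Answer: 499699/238 ≈ 2099.6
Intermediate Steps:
A = 2100 (A = (7*(-25))*(-12) = -175*(-12) = 2100)
A + 101/(-50 - 188) = 2100 + 101/(-50 - 188) = 2100 + 101/(-238) = 2100 + 101*(-1/238) = 2100 - 101/238 = 499699/238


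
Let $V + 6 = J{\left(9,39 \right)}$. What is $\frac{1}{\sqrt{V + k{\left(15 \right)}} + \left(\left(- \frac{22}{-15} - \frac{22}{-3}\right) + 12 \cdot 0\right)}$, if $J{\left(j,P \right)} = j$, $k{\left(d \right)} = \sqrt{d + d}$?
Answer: $\frac{1}{\frac{44}{5} + \sqrt{3 + \sqrt{30}}} \approx 0.085386$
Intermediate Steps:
$k{\left(d \right)} = \sqrt{2} \sqrt{d}$ ($k{\left(d \right)} = \sqrt{2 d} = \sqrt{2} \sqrt{d}$)
$V = 3$ ($V = -6 + 9 = 3$)
$\frac{1}{\sqrt{V + k{\left(15 \right)}} + \left(\left(- \frac{22}{-15} - \frac{22}{-3}\right) + 12 \cdot 0\right)} = \frac{1}{\sqrt{3 + \sqrt{2} \sqrt{15}} + \left(\left(- \frac{22}{-15} - \frac{22}{-3}\right) + 12 \cdot 0\right)} = \frac{1}{\sqrt{3 + \sqrt{30}} + \left(\left(\left(-22\right) \left(- \frac{1}{15}\right) - - \frac{22}{3}\right) + 0\right)} = \frac{1}{\sqrt{3 + \sqrt{30}} + \left(\left(\frac{22}{15} + \frac{22}{3}\right) + 0\right)} = \frac{1}{\sqrt{3 + \sqrt{30}} + \left(\frac{44}{5} + 0\right)} = \frac{1}{\sqrt{3 + \sqrt{30}} + \frac{44}{5}} = \frac{1}{\frac{44}{5} + \sqrt{3 + \sqrt{30}}}$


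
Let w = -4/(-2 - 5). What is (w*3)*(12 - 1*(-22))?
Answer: 408/7 ≈ 58.286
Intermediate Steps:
w = 4/7 (w = -4/(-7) = -1/7*(-4) = 4/7 ≈ 0.57143)
(w*3)*(12 - 1*(-22)) = ((4/7)*3)*(12 - 1*(-22)) = 12*(12 + 22)/7 = (12/7)*34 = 408/7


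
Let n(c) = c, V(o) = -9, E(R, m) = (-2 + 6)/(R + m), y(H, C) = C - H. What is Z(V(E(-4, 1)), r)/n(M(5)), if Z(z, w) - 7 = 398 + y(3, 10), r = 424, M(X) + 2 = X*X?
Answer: 412/23 ≈ 17.913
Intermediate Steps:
M(X) = -2 + X² (M(X) = -2 + X*X = -2 + X²)
E(R, m) = 4/(R + m)
Z(z, w) = 412 (Z(z, w) = 7 + (398 + (10 - 1*3)) = 7 + (398 + (10 - 3)) = 7 + (398 + 7) = 7 + 405 = 412)
Z(V(E(-4, 1)), r)/n(M(5)) = 412/(-2 + 5²) = 412/(-2 + 25) = 412/23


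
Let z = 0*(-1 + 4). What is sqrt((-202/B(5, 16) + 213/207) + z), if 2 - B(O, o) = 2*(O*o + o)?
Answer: sqrt(89895270)/6555 ≈ 1.4464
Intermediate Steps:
B(O, o) = 2 - 2*o - 2*O*o (B(O, o) = 2 - 2*(O*o + o) = 2 - 2*(o + O*o) = 2 - (2*o + 2*O*o) = 2 + (-2*o - 2*O*o) = 2 - 2*o - 2*O*o)
z = 0 (z = 0*3 = 0)
sqrt((-202/B(5, 16) + 213/207) + z) = sqrt((-202/(2 - 2*16 - 2*5*16) + 213/207) + 0) = sqrt((-202/(2 - 32 - 160) + 213*(1/207)) + 0) = sqrt((-202/(-190) + 71/69) + 0) = sqrt((-202*(-1/190) + 71/69) + 0) = sqrt((101/95 + 71/69) + 0) = sqrt(13714/6555 + 0) = sqrt(13714/6555) = sqrt(89895270)/6555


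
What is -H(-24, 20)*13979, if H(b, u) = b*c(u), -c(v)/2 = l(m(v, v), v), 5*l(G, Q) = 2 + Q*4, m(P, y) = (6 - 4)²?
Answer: -55021344/5 ≈ -1.1004e+7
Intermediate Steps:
m(P, y) = 4 (m(P, y) = 2² = 4)
l(G, Q) = ⅖ + 4*Q/5 (l(G, Q) = (2 + Q*4)/5 = (2 + 4*Q)/5 = ⅖ + 4*Q/5)
c(v) = -⅘ - 8*v/5 (c(v) = -2*(⅖ + 4*v/5) = -⅘ - 8*v/5)
H(b, u) = b*(-⅘ - 8*u/5)
-H(-24, 20)*13979 = -4*(-24)*(-1 - 2*20)/5*13979 = -4*(-24)*(-1 - 40)/5*13979 = -4*(-24)*(-41)/5*13979 = -1*3936/5*13979 = -3936/5*13979 = -55021344/5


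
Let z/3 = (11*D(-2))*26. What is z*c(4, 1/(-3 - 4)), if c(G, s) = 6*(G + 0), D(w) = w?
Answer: -41184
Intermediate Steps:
c(G, s) = 6*G
z = -1716 (z = 3*((11*(-2))*26) = 3*(-22*26) = 3*(-572) = -1716)
z*c(4, 1/(-3 - 4)) = -10296*4 = -1716*24 = -41184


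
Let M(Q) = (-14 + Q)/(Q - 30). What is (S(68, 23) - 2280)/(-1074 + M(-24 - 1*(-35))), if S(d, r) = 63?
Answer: 14041/6801 ≈ 2.0645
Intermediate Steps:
M(Q) = (-14 + Q)/(-30 + Q)
(S(68, 23) - 2280)/(-1074 + M(-24 - 1*(-35))) = (63 - 2280)/(-1074 + (-14 + (-24 - 1*(-35)))/(-30 + (-24 - 1*(-35)))) = -2217/(-1074 + (-14 + (-24 + 35))/(-30 + (-24 + 35))) = -2217/(-1074 + (-14 + 11)/(-30 + 11)) = -2217/(-1074 - 3/(-19)) = -2217/(-1074 - 1/19*(-3)) = -2217/(-1074 + 3/19) = -2217/(-20403/19) = -2217*(-19/20403) = 14041/6801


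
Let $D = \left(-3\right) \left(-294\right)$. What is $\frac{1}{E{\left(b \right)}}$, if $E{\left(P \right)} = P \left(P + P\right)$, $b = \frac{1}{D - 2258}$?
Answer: $946688$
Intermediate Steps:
$D = 882$
$b = - \frac{1}{1376}$ ($b = \frac{1}{882 - 2258} = \frac{1}{-1376} = - \frac{1}{1376} \approx -0.00072674$)
$E{\left(P \right)} = 2 P^{2}$ ($E{\left(P \right)} = P 2 P = 2 P^{2}$)
$\frac{1}{E{\left(b \right)}} = \frac{1}{2 \left(- \frac{1}{1376}\right)^{2}} = \frac{1}{2 \cdot \frac{1}{1893376}} = \frac{1}{\frac{1}{946688}} = 946688$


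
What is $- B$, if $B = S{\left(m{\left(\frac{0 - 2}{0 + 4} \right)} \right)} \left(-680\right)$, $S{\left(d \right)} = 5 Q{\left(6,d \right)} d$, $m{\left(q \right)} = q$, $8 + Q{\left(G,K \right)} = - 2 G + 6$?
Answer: $23800$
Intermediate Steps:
$Q{\left(G,K \right)} = -2 - 2 G$ ($Q{\left(G,K \right)} = -8 - \left(-6 + 2 G\right) = -2 - 2 G$)
$S{\left(d \right)} = - 70 d$ ($S{\left(d \right)} = 5 \left(-2 - 12\right) d = 5 \left(-14\right) d = - 70 d$)
$B = -23800$ ($B = - 70 \frac{0 - 2}{0 + 4} \left(-680\right) = - 70 \left(- \frac{2}{4}\right) \left(-680\right) = - 70 \left(\left(-2\right) \frac{1}{4}\right) \left(-680\right) = \left(-70\right) \left(- \frac{1}{2}\right) \left(-680\right) = 35 \left(-680\right) = -23800$)
$- B = \left(-1\right) \left(-23800\right) = 23800$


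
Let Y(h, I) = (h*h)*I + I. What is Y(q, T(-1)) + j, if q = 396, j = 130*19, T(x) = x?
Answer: -154347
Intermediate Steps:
j = 2470
Y(h, I) = I + I*h**2 (Y(h, I) = h**2*I + I = I*h**2 + I = I + I*h**2)
Y(q, T(-1)) + j = -(1 + 396**2) + 2470 = -(1 + 156816) + 2470 = -1*156817 + 2470 = -156817 + 2470 = -154347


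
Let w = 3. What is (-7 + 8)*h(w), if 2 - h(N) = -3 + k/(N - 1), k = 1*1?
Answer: 9/2 ≈ 4.5000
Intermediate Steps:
k = 1
h(N) = 5 - 1/(-1 + N) (h(N) = 2 - (-3 + 1/(N - 1)) = 2 - (-3 + 1/(-1 + N)) = 2 + (3 - 1/(-1 + N)) = 5 - 1/(-1 + N))
(-7 + 8)*h(w) = (-7 + 8)*((-6 + 5*3)/(-1 + 3)) = 1*((-6 + 15)/2) = 1*((½)*9) = 1*(9/2) = 9/2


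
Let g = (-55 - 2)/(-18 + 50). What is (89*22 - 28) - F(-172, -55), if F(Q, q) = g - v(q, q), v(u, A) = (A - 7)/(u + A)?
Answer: 3400927/1760 ≈ 1932.3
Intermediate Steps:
v(u, A) = (-7 + A)/(A + u)
g = -57/32 ≈ -1.7813
F(Q, q) = -57/32 - (-7 + q)/(2*q) (F(Q, q) = -57/32 - (-7 + q)/(q + q) = -57/32 - (-7 + q)/(2*q))
(89*22 - 28) - F(-172, -55) = (89*22 - 28) - (112 - 73*(-55))/(32*(-55)) = (1958 - 28) - (-1)*(112 + 4015)/(32*55) = 1930 - (-1)*4127/(32*55) = 1930 - 1*(-4127/1760) = 1930 + 4127/1760 = 3400927/1760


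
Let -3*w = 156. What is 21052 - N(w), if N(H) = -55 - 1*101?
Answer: 21208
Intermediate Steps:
w = -52 (w = -⅓*156 = -52)
N(H) = -156 (N(H) = -55 - 101 = -156)
21052 - N(w) = 21052 - 1*(-156) = 21052 + 156 = 21208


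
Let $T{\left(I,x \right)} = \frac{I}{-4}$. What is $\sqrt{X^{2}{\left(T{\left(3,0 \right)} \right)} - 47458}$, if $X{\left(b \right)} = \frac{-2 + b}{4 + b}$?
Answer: $\frac{i \sqrt{8020281}}{13} \approx 217.85 i$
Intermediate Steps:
$T{\left(I,x \right)} = - \frac{I}{4}$ ($T{\left(I,x \right)} = I \left(- \frac{1}{4}\right) = - \frac{I}{4}$)
$X{\left(b \right)} = \frac{-2 + b}{4 + b}$
$\sqrt{X^{2}{\left(T{\left(3,0 \right)} \right)} - 47458} = \sqrt{\left(\frac{-2 - \frac{3}{4}}{4 - \frac{3}{4}}\right)^{2} - 47458} = \sqrt{\left(\frac{1}{\frac{13}{4}} \left(- \frac{11}{4}\right)\right)^{2} - 47458} = \sqrt{\left(\frac{4}{13} \left(- \frac{11}{4}\right)\right)^{2} - 47458} = \sqrt{\left(- \frac{11}{13}\right)^{2} - 47458} = \sqrt{\frac{121}{169} - 47458} = \sqrt{- \frac{8020281}{169}} = \frac{i \sqrt{8020281}}{13}$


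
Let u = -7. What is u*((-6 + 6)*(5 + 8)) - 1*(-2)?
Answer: 2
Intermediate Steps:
u*((-6 + 6)*(5 + 8)) - 1*(-2) = -7*(-6 + 6)*(5 + 8) - 1*(-2) = -0*13 + 2 = -7*0 + 2 = 0 + 2 = 2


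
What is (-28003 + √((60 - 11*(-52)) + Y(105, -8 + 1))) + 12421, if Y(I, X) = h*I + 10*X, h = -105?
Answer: -15582 + I*√10463 ≈ -15582.0 + 102.29*I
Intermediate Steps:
Y(I, X) = -105*I + 10*X
(-28003 + √((60 - 11*(-52)) + Y(105, -8 + 1))) + 12421 = (-28003 + √((60 - 11*(-52)) + (-105*105 + 10*(-8 + 1)))) + 12421 = (-28003 + √((60 + 572) + (-11025 + 10*(-7)))) + 12421 = (-28003 + √(632 + (-11025 - 70))) + 12421 = (-28003 + √(632 - 11095)) + 12421 = (-28003 + √(-10463)) + 12421 = (-28003 + I*√10463) + 12421 = -15582 + I*√10463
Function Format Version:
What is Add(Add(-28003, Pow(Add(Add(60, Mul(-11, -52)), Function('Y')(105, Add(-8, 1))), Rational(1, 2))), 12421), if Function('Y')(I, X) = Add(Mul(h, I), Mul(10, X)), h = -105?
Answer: Add(-15582, Mul(I, Pow(10463, Rational(1, 2)))) ≈ Add(-15582., Mul(102.29, I))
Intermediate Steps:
Function('Y')(I, X) = Add(Mul(-105, I), Mul(10, X))
Add(Add(-28003, Pow(Add(Add(60, Mul(-11, -52)), Function('Y')(105, Add(-8, 1))), Rational(1, 2))), 12421) = Add(Add(-28003, Pow(Add(Add(60, Mul(-11, -52)), Add(Mul(-105, 105), Mul(10, Add(-8, 1)))), Rational(1, 2))), 12421) = Add(Add(-28003, Pow(Add(Add(60, 572), Add(-11025, Mul(10, -7))), Rational(1, 2))), 12421) = Add(Add(-28003, Pow(Add(632, Add(-11025, -70)), Rational(1, 2))), 12421) = Add(Add(-28003, Pow(Add(632, -11095), Rational(1, 2))), 12421) = Add(Add(-28003, Pow(-10463, Rational(1, 2))), 12421) = Add(Add(-28003, Mul(I, Pow(10463, Rational(1, 2)))), 12421) = Add(-15582, Mul(I, Pow(10463, Rational(1, 2))))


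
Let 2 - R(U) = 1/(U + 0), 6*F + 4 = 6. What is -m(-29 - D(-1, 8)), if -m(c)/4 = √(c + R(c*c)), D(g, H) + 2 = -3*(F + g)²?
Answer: 4*I*√1262958/231 ≈ 19.46*I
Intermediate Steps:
F = ⅓ (F = -⅔ + (⅙)*6 = -⅔ + 1 = ⅓ ≈ 0.33333)
R(U) = 2 - 1/U (R(U) = 2 - 1/(U + 0) = 2 - 1/U)
D(g, H) = -2 - 3*(⅓ + g)²
m(c) = -4*√(2 + c - 1/c²) (m(c) = -4*√(c + (2 - 1/(c*c))) = -4*√(c + (2 - 1/(c²))) = -4*√(c + (2 - 1/c²)) = -4*√(2 + c - 1/c²))
-m(-29 - D(-1, 8)) = -(-4)*√(2 + (-29 - (-2 - (1 + 3*(-1))²/3)) - 1/(-29 - (-2 - (1 + 3*(-1))²/3))²) = -(-4)*√(2 + (-29 - (-2 - (1 - 3)²/3)) - 1/(-29 - (-2 - (1 - 3)²/3))²) = -(-4)*√(2 + (-29 - (-2 - ⅓*(-2)²)) - 1/(-29 - (-2 - ⅓*(-2)²))²) = -(-4)*√(2 + (-29 - (-2 - ⅓*4)) - 1/(-29 - (-2 - ⅓*4))²) = -(-4)*√(2 + (-29 - (-2 - 4/3)) - 1/(-29 - (-2 - 4/3))²) = -(-4)*√(2 + (-29 - 1*(-10/3)) - 1/(-29 - 1*(-10/3))²) = -(-4)*√(2 + (-29 + 10/3) - 1/(-29 + 10/3)²) = -(-4)*√(2 - 77/3 - 1/(-77/3)²) = -(-4)*√(2 - 77/3 - 1*9/5929) = -(-4)*√(2 - 77/3 - 9/5929) = -(-4)*√(-420986/17787) = -(-4)*I*√1262958/231 = 4*I*√1262958/231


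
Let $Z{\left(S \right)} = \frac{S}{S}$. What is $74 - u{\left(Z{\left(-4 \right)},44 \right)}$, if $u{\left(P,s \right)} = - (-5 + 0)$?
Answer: $69$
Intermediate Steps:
$Z{\left(S \right)} = 1$
$u{\left(P,s \right)} = 5$ ($u{\left(P,s \right)} = \left(-1\right) \left(-5\right) = 5$)
$74 - u{\left(Z{\left(-4 \right)},44 \right)} = 74 - 5 = 69$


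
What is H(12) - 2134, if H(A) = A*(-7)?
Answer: -2218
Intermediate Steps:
H(A) = -7*A
H(12) - 2134 = -7*12 - 2134 = -84 - 2134 = -2218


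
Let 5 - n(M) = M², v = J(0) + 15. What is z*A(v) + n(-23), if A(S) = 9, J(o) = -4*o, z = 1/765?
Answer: -44539/85 ≈ -523.99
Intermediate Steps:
z = 1/765 ≈ 0.0013072
v = 15 (v = -4*0 + 15 = 0 + 15 = 15)
n(M) = 5 - M²
z*A(v) + n(-23) = (1/765)*9 + (5 - 1*(-23)²) = 1/85 + (5 - 1*529) = 1/85 + (5 - 529) = 1/85 - 524 = -44539/85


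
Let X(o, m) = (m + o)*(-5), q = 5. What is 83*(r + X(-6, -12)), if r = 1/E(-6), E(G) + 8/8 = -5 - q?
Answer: 82087/11 ≈ 7462.5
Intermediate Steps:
E(G) = -11 (E(G) = -1 + (-5 - 1*5) = -1 + (-5 - 5) = -1 - 10 = -11)
X(o, m) = -5*m - 5*o
r = -1/11 (r = 1/(-11) = -1/11 ≈ -0.090909)
83*(r + X(-6, -12)) = 83*(-1/11 + (-5*(-12) - 5*(-6))) = 83*(-1/11 + (60 + 30)) = 83*(-1/11 + 90) = 83*(989/11) = 82087/11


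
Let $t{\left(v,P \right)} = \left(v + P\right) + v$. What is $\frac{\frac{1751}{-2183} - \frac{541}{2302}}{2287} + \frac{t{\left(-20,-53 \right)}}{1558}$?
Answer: $- \frac{269237210749}{4476439111709} \approx -0.060145$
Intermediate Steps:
$t{\left(v,P \right)} = P + 2 v$ ($t{\left(v,P \right)} = \left(P + v\right) + v = P + 2 v$)
$\frac{\frac{1751}{-2183} - \frac{541}{2302}}{2287} + \frac{t{\left(-20,-53 \right)}}{1558} = \frac{\frac{1751}{-2183} - \frac{541}{2302}}{2287} + \frac{-53 + 2 \left(-20\right)}{1558} = \left(1751 \left(- \frac{1}{2183}\right) - \frac{541}{2302}\right) \frac{1}{2287} + \left(-53 - 40\right) \frac{1}{1558} = \left(- \frac{1751}{2183} - \frac{541}{2302}\right) \frac{1}{2287} - \frac{93}{1558} = \left(- \frac{5211805}{5025266}\right) \frac{1}{2287} - \frac{93}{1558} = - \frac{5211805}{11492783342} - \frac{93}{1558} = - \frac{269237210749}{4476439111709}$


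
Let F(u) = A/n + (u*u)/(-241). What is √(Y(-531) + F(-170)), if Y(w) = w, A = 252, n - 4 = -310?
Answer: I*√10939731557/4097 ≈ 25.529*I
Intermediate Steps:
n = -306 (n = 4 - 310 = -306)
F(u) = -14/17 - u²/241 (F(u) = 252/(-306) + (u*u)/(-241) = 252*(-1/306) + u²*(-1/241) = -14/17 - u²/241)
√(Y(-531) + F(-170)) = √(-531 + (-14/17 - 1/241*(-170)²)) = √(-531 + (-14/17 - 1/241*28900)) = √(-531 + (-14/17 - 28900/241)) = √(-531 - 494674/4097) = √(-2670181/4097) = I*√10939731557/4097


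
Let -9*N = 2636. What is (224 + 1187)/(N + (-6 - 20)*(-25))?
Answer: 12699/3214 ≈ 3.9512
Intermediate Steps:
N = -2636/9 (N = -1/9*2636 = -2636/9 ≈ -292.89)
(224 + 1187)/(N + (-6 - 20)*(-25)) = (224 + 1187)/(-2636/9 + (-6 - 20)*(-25)) = 1411/(-2636/9 - 26*(-25)) = 1411/(-2636/9 + 650) = 1411/(3214/9) = 1411*(9/3214) = 12699/3214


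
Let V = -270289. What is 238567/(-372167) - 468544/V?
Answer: 109894578985/100592646263 ≈ 1.0925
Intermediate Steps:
238567/(-372167) - 468544/V = 238567/(-372167) - 468544/(-270289) = 238567*(-1/372167) - 468544*(-1/270289) = -238567/372167 + 468544/270289 = 109894578985/100592646263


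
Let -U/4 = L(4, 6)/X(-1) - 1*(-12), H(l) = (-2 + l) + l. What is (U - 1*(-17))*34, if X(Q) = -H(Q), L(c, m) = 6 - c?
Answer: -1122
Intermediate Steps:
H(l) = -2 + 2*l
X(Q) = 2 - 2*Q (X(Q) = -(-2 + 2*Q) = 2 - 2*Q)
U = -50 (U = -4*((6 - 1*4)/(2 - 2*(-1)) - 1*(-12)) = -4*((6 - 4)/(2 + 2) + 12) = -4*(2/4 + 12) = -4*(2*(1/4) + 12) = -4*(1/2 + 12) = -4*25/2 = -50)
(U - 1*(-17))*34 = (-50 - 1*(-17))*34 = (-50 + 17)*34 = -33*34 = -1122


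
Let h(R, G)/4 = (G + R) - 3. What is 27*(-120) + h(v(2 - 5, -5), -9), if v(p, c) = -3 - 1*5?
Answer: -3320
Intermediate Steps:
v(p, c) = -8 (v(p, c) = -3 - 5 = -8)
h(R, G) = -12 + 4*G + 4*R (h(R, G) = 4*((G + R) - 3) = 4*(-3 + G + R) = -12 + 4*G + 4*R)
27*(-120) + h(v(2 - 5, -5), -9) = 27*(-120) + (-12 + 4*(-9) + 4*(-8)) = -3240 + (-12 - 36 - 32) = -3240 - 80 = -3320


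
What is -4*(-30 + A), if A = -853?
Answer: 3532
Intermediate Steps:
-4*(-30 + A) = -4*(-30 - 853) = -4*(-883) = 3532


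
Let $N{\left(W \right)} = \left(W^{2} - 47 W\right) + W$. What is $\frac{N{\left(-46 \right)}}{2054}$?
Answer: $\frac{2116}{1027} \approx 2.0604$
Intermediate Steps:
$N{\left(W \right)} = W^{2} - 46 W$
$\frac{N{\left(-46 \right)}}{2054} = \frac{\left(-46\right) \left(-46 - 46\right)}{2054} = \left(-46\right) \left(-92\right) \frac{1}{2054} = 4232 \cdot \frac{1}{2054} = \frac{2116}{1027}$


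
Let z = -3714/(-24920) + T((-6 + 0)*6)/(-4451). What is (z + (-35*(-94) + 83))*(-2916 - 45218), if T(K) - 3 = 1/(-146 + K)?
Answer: -58529712445425427/360486490 ≈ -1.6236e+8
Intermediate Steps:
T(K) = 3 + 1/(-146 + K)
z = 106966541/720972980 (z = -3714/(-24920) + ((-437 + 3*((-6 + 0)*6))/(-146 + (-6 + 0)*6))/(-4451) = -3714*(-1/24920) + ((-437 + 3*(-6*6))/(-146 - 6*6))*(-1/4451) = 1857/12460 + ((-437 + 3*(-36))/(-146 - 36))*(-1/4451) = 1857/12460 + ((-437 - 108)/(-182))*(-1/4451) = 1857/12460 - 1/182*(-545)*(-1/4451) = 1857/12460 + (545/182)*(-1/4451) = 1857/12460 - 545/810082 = 106966541/720972980 ≈ 0.14836)
(z + (-35*(-94) + 83))*(-2916 - 45218) = (106966541/720972980 + (-35*(-94) + 83))*(-2916 - 45218) = (106966541/720972980 + (3290 + 83))*(-48134) = (106966541/720972980 + 3373)*(-48134) = (2431948828081/720972980)*(-48134) = -58529712445425427/360486490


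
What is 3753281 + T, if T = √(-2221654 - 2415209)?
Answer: 3753281 + 3*I*√515207 ≈ 3.7533e+6 + 2153.3*I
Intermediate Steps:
T = 3*I*√515207 (T = √(-4636863) = 3*I*√515207 ≈ 2153.3*I)
3753281 + T = 3753281 + 3*I*√515207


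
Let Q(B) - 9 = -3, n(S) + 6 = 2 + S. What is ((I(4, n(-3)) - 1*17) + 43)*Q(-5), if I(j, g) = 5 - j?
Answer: 162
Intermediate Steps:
n(S) = -4 + S (n(S) = -6 + (2 + S) = -4 + S)
Q(B) = 6 (Q(B) = 9 - 3 = 6)
((I(4, n(-3)) - 1*17) + 43)*Q(-5) = (((5 - 1*4) - 1*17) + 43)*6 = (((5 - 4) - 17) + 43)*6 = ((1 - 17) + 43)*6 = (-16 + 43)*6 = 27*6 = 162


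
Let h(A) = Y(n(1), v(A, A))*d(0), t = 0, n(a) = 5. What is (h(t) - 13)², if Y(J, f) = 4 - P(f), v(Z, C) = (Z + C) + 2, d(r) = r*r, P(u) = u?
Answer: 169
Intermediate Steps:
d(r) = r²
v(Z, C) = 2 + C + Z (v(Z, C) = (C + Z) + 2 = 2 + C + Z)
Y(J, f) = 4 - f
h(A) = 0 (h(A) = (4 - (2 + A + A))*0² = (4 - (2 + 2*A))*0 = (4 + (-2 - 2*A))*0 = (2 - 2*A)*0 = 0)
(h(t) - 13)² = (0 - 13)² = (-13)² = 169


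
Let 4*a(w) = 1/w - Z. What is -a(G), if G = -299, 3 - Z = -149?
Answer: 45449/1196 ≈ 38.001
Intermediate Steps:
Z = 152 (Z = 3 - 1*(-149) = 3 + 149 = 152)
a(w) = -38 + 1/(4*w) (a(w) = (1/w - 1*152)/4 = (1/w - 152)/4 = (-152 + 1/w)/4 = -38 + 1/(4*w))
-a(G) = -(-38 + (¼)/(-299)) = -(-38 + (¼)*(-1/299)) = -(-38 - 1/1196) = -1*(-45449/1196) = 45449/1196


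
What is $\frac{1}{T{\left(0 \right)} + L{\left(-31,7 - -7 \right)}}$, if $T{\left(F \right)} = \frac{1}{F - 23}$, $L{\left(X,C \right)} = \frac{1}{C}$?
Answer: $\frac{322}{9} \approx 35.778$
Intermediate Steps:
$T{\left(F \right)} = \frac{1}{-23 + F}$
$\frac{1}{T{\left(0 \right)} + L{\left(-31,7 - -7 \right)}} = \frac{1}{\frac{1}{-23 + 0} + \frac{1}{7 - -7}} = \frac{1}{\frac{1}{-23} + \frac{1}{7 + 7}} = \frac{1}{- \frac{1}{23} + \frac{1}{14}} = \frac{1}{\frac{9}{322}} = \frac{322}{9}$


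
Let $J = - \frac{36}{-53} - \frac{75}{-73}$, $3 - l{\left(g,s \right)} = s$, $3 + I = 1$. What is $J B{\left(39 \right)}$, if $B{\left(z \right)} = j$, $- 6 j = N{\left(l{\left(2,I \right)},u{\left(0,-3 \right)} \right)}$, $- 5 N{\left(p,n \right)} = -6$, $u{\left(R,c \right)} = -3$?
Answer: $- \frac{6603}{19345} \approx -0.34133$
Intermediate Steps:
$I = -2$ ($I = -3 + 1 = -2$)
$l{\left(g,s \right)} = 3 - s$
$N{\left(p,n \right)} = \frac{6}{5}$ ($N{\left(p,n \right)} = \left(- \frac{1}{5}\right) \left(-6\right) = \frac{6}{5}$)
$J = \frac{6603}{3869}$ ($J = \left(-36\right) \left(- \frac{1}{53}\right) - - \frac{75}{73} = \frac{36}{53} + \frac{75}{73} = \frac{6603}{3869} \approx 1.7066$)
$j = - \frac{1}{5}$ ($j = \left(- \frac{1}{6}\right) \frac{6}{5} = - \frac{1}{5} \approx -0.2$)
$B{\left(z \right)} = - \frac{1}{5}$
$J B{\left(39 \right)} = \frac{6603}{3869} \left(- \frac{1}{5}\right) = - \frac{6603}{19345}$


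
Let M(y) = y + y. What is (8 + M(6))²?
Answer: 400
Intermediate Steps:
M(y) = 2*y
(8 + M(6))² = (8 + 2*6)² = (8 + 12)² = 20² = 400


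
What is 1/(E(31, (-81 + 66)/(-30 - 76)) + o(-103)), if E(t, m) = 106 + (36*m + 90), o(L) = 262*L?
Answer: -53/1419600 ≈ -3.7334e-5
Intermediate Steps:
E(t, m) = 196 + 36*m (E(t, m) = 106 + (90 + 36*m) = 196 + 36*m)
1/(E(31, (-81 + 66)/(-30 - 76)) + o(-103)) = 1/((196 + 36*((-81 + 66)/(-30 - 76))) + 262*(-103)) = 1/((196 + 36*(-15/(-106))) - 26986) = 1/((196 + 36*(-15*(-1/106))) - 26986) = 1/((196 + 36*(15/106)) - 26986) = 1/((196 + 270/53) - 26986) = 1/(10658/53 - 26986) = 1/(-1419600/53) = -53/1419600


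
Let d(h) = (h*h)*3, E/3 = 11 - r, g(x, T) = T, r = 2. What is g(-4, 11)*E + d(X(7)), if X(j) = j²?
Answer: 7500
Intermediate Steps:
E = 27 (E = 3*(11 - 1*2) = 3*(11 - 2) = 3*9 = 27)
d(h) = 3*h² (d(h) = h²*3 = 3*h²)
g(-4, 11)*E + d(X(7)) = 11*27 + 3*(7²)² = 297 + 3*49² = 297 + 3*2401 = 297 + 7203 = 7500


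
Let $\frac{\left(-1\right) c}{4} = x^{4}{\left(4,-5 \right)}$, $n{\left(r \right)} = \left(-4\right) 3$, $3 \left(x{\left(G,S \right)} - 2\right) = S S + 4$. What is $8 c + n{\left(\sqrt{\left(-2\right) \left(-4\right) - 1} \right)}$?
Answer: $- \frac{48020972}{81} \approx -5.9285 \cdot 10^{5}$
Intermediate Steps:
$x{\left(G,S \right)} = \frac{10}{3} + \frac{S^{2}}{3}$ ($x{\left(G,S \right)} = 2 + \frac{S S + 4}{3} = 2 + \frac{S^{2} + 4}{3} = 2 + \frac{4 + S^{2}}{3} = 2 + \left(\frac{4}{3} + \frac{S^{2}}{3}\right) = \frac{10}{3} + \frac{S^{2}}{3}$)
$n{\left(r \right)} = -12$
$c = - \frac{6002500}{81}$ ($c = - 4 \left(\frac{10}{3} + \frac{\left(-5\right)^{2}}{3}\right)^{4} = - 4 \left(\frac{10}{3} + \frac{1}{3} \cdot 25\right)^{4} = - 4 \left(\frac{10}{3} + \frac{25}{3}\right)^{4} = - 4 \left(\frac{35}{3}\right)^{4} = \left(-4\right) \frac{1500625}{81} = - \frac{6002500}{81} \approx -74105.0$)
$8 c + n{\left(\sqrt{\left(-2\right) \left(-4\right) - 1} \right)} = 8 \left(- \frac{6002500}{81}\right) - 12 = - \frac{48020000}{81} - 12 = - \frac{48020972}{81}$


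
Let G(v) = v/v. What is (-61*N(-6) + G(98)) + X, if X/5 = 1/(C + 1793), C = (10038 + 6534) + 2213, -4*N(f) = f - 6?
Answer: -3745191/20578 ≈ -182.00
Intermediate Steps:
N(f) = 3/2 - f/4 (N(f) = -(f - 6)/4 = -(-6 + f)/4 = 3/2 - f/4)
C = 18785 (C = 16572 + 2213 = 18785)
X = 5/20578 (X = 5/(18785 + 1793) = 5/20578 ≈ 0.00024298)
G(v) = 1
(-61*N(-6) + G(98)) + X = (-61*(3/2 - ¼*(-6)) + 1) + 5/20578 = (-61*(3/2 + 3/2) + 1) + 5/20578 = (-61*3 + 1) + 5/20578 = (-183 + 1) + 5/20578 = -182 + 5/20578 = -3745191/20578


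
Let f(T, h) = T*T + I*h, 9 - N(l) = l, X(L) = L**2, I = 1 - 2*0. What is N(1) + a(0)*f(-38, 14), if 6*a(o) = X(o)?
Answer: 8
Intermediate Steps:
I = 1 (I = 1 + 0 = 1)
a(o) = o**2/6
N(l) = 9 - l
f(T, h) = h + T**2 (f(T, h) = T*T + 1*h = T**2 + h = h + T**2)
N(1) + a(0)*f(-38, 14) = (9 - 1*1) + ((1/6)*0**2)*(14 + (-38)**2) = (9 - 1) + ((1/6)*0)*(14 + 1444) = 8 + 0*1458 = 8 + 0 = 8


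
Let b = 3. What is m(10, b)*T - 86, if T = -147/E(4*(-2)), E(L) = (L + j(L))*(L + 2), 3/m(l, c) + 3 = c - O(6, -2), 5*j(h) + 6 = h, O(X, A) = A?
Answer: -6437/72 ≈ -89.403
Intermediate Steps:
j(h) = -6/5 + h/5
m(l, c) = 3/(-1 + c) (m(l, c) = 3/(-3 + (c - 1*(-2))) = 3/(-3 + (c + 2)) = 3/(-3 + (2 + c)) = 3/(-1 + c))
E(L) = (2 + L)*(-6/5 + 6*L/5) (E(L) = (L + (-6/5 + L/5))*(L + 2) = (-6/5 + 6*L/5)*(2 + L) = (2 + L)*(-6/5 + 6*L/5))
T = -245/108 (T = -147/(-12/5 + 6*(4*(-2))/5 + 6*(4*(-2))²/5) = -147/(-12/5 + (6/5)*(-8) + (6/5)*(-8)²) = -147/(-12/5 - 48/5 + (6/5)*64) = -147/(-12/5 - 48/5 + 384/5) = -147/324/5 = -147*5/324 = -245/108 ≈ -2.2685)
m(10, b)*T - 86 = (3/(-1 + 3))*(-245/108) - 86 = (3/2)*(-245/108) - 86 = -245/72 - 86 = -6437/72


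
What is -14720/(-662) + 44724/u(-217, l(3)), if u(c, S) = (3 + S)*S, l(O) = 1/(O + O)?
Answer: 533071024/6289 ≈ 84763.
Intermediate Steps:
l(O) = 1/(2*O)
u(c, S) = S*(3 + S)
-14720/(-662) + 44724/u(-217, l(3)) = -14720/(-662) + 44724/((((½)/3)*(3 + (½)/3))) = -14720*(-1/662) + 44724/((((½)*(⅓))*(3 + (½)*(⅓)))) = 7360/331 + 44724/(((3 + ⅙)/6)) = 7360/331 + 44724/(((⅙)*(19/6))) = 7360/331 + 44724/(19/36) = 7360/331 + 44724*(36/19) = 7360/331 + 1610064/19 = 533071024/6289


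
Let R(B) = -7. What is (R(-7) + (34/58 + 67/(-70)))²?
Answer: 223891369/4120900 ≈ 54.331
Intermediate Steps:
(R(-7) + (34/58 + 67/(-70)))² = (-7 + (34/58 + 67/(-70)))² = (-7 + (34*(1/58) + 67*(-1/70)))² = (-7 + (17/29 - 67/70))² = (-7 - 753/2030)² = (-14963/2030)² = 223891369/4120900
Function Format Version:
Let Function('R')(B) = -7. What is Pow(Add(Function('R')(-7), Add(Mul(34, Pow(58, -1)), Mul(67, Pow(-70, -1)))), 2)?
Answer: Rational(223891369, 4120900) ≈ 54.331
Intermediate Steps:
Pow(Add(Function('R')(-7), Add(Mul(34, Pow(58, -1)), Mul(67, Pow(-70, -1)))), 2) = Pow(Add(-7, Add(Mul(34, Pow(58, -1)), Mul(67, Pow(-70, -1)))), 2) = Pow(Add(-7, Add(Mul(34, Rational(1, 58)), Mul(67, Rational(-1, 70)))), 2) = Pow(Add(-7, Add(Rational(17, 29), Rational(-67, 70))), 2) = Pow(Add(-7, Rational(-753, 2030)), 2) = Pow(Rational(-14963, 2030), 2) = Rational(223891369, 4120900)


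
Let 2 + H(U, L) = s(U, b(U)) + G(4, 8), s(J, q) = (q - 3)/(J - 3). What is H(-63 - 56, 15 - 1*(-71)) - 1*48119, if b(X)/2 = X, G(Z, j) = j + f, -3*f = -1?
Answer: -17608513/366 ≈ -48111.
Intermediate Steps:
f = ⅓ (f = -⅓*(-1) = ⅓ ≈ 0.33333)
G(Z, j) = ⅓ + j (G(Z, j) = j + ⅓ = ⅓ + j)
b(X) = 2*X
s(J, q) = (-3 + q)/(-3 + J)
H(U, L) = 19/3 + (-3 + 2*U)/(-3 + U) (H(U, L) = -2 + ((-3 + 2*U)/(-3 + U) + (⅓ + 8)) = -2 + ((-3 + 2*U)/(-3 + U) + 25/3) = -2 + (25/3 + (-3 + 2*U)/(-3 + U)) = 19/3 + (-3 + 2*U)/(-3 + U))
H(-63 - 56, 15 - 1*(-71)) - 1*48119 = (-66 + 25*(-63 - 56))/(3*(-3 + (-63 - 56))) - 1*48119 = (-66 + 25*(-119))/(3*(-3 - 119)) - 48119 = (⅓)*(-66 - 2975)/(-122) - 48119 = (⅓)*(-1/122)*(-3041) - 48119 = 3041/366 - 48119 = -17608513/366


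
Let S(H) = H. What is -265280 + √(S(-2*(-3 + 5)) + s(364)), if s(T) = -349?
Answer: -265280 + I*√353 ≈ -2.6528e+5 + 18.788*I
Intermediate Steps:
-265280 + √(S(-2*(-3 + 5)) + s(364)) = -265280 + √(-2*(-3 + 5) - 349) = -265280 + √(-2*2 - 349) = -265280 + √(-4 - 349) = -265280 + √(-353) = -265280 + I*√353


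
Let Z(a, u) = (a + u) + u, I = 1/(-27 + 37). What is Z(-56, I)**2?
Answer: 77841/25 ≈ 3113.6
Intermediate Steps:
I = 1/10 ≈ 0.10000
Z(a, u) = a + 2*u
Z(-56, I)**2 = (-56 + 2*(1/10))**2 = (-56 + 1/5)**2 = (-279/5)**2 = 77841/25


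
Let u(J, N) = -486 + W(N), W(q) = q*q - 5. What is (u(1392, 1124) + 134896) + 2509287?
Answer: 3907068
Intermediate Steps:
W(q) = -5 + q² (W(q) = q² - 5 = -5 + q²)
u(J, N) = -491 + N² (u(J, N) = -486 + (-5 + N²) = -491 + N²)
(u(1392, 1124) + 134896) + 2509287 = ((-491 + 1124²) + 134896) + 2509287 = ((-491 + 1263376) + 134896) + 2509287 = (1262885 + 134896) + 2509287 = 1397781 + 2509287 = 3907068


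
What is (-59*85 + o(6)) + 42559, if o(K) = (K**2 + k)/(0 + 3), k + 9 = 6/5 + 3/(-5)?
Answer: 187766/5 ≈ 37553.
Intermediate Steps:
k = -42/5 (k = -9 + (6/5 + 3/(-5)) = -9 + (6*(1/5) + 3*(-1/5)) = -9 + (6/5 - 3/5) = -9 + 3/5 = -42/5 ≈ -8.4000)
o(K) = -14/5 + K**2/3 (o(K) = (K**2 - 42/5)/(0 + 3) = (-42/5 + K**2)/3 = (-42/5 + K**2)*(1/3) = -14/5 + K**2/3)
(-59*85 + o(6)) + 42559 = (-59*85 + (-14/5 + (1/3)*6**2)) + 42559 = (-5015 + (-14/5 + (1/3)*36)) + 42559 = (-5015 + (-14/5 + 12)) + 42559 = (-5015 + 46/5) + 42559 = -25029/5 + 42559 = 187766/5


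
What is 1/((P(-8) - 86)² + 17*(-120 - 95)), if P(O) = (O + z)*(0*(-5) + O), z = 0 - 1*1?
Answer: -1/3459 ≈ -0.00028910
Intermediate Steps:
z = -1 (z = 0 - 1 = -1)
P(O) = O*(-1 + O) (P(O) = (O - 1)*(0*(-5) + O) = (-1 + O)*(0 + O) = (-1 + O)*O = O*(-1 + O))
1/((P(-8) - 86)² + 17*(-120 - 95)) = 1/((-8*(-1 - 8) - 86)² + 17*(-120 - 95)) = 1/((-8*(-9) - 86)² + 17*(-215)) = 1/((72 - 86)² - 3655) = 1/((-14)² - 3655) = 1/(196 - 3655) = 1/(-3459) = -1/3459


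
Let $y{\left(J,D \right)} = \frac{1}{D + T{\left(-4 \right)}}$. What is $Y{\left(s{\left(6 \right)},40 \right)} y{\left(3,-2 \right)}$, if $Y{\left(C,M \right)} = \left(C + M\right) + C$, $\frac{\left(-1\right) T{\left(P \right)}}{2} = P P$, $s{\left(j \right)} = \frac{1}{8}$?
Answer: $- \frac{161}{136} \approx -1.1838$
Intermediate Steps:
$s{\left(j \right)} = \frac{1}{8}$
$T{\left(P \right)} = - 2 P^{2}$ ($T{\left(P \right)} = - 2 P P = - 2 P^{2}$)
$Y{\left(C,M \right)} = M + 2 C$
$y{\left(J,D \right)} = \frac{1}{-32 + D}$ ($y{\left(J,D \right)} = \frac{1}{D - 2 \left(-4\right)^{2}} = \frac{1}{D - 32} = \frac{1}{-32 + D}$)
$Y{\left(s{\left(6 \right)},40 \right)} y{\left(3,-2 \right)} = \frac{40 + 2 \cdot \frac{1}{8}}{-32 - 2} = \frac{40 + \frac{1}{4}}{-34} = \frac{161}{4} \left(- \frac{1}{34}\right) = - \frac{161}{136}$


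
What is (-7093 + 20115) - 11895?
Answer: 1127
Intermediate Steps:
(-7093 + 20115) - 11895 = 13022 - 11895 = 1127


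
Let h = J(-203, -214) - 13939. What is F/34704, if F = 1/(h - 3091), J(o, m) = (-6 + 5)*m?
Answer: -1/583582464 ≈ -1.7136e-9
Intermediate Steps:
J(o, m) = -m
h = -13725 (h = -1*(-214) - 13939 = 214 - 13939 = -13725)
F = -1/16816 (F = 1/(-13725 - 3091) = 1/(-16816) = -1/16816 ≈ -5.9467e-5)
F/34704 = -1/16816/34704 = -1/16816*1/34704 = -1/583582464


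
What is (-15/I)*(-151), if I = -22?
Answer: -2265/22 ≈ -102.95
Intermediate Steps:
(-15/I)*(-151) = (-15/(-22))*(-151) = -1/22*(-15)*(-151) = (15/22)*(-151) = -2265/22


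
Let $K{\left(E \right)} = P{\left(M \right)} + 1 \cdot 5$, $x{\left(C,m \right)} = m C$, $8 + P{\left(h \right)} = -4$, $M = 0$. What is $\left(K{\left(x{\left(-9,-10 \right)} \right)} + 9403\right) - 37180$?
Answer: $-27784$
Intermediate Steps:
$P{\left(h \right)} = -12$ ($P{\left(h \right)} = -8 - 4 = -12$)
$x{\left(C,m \right)} = C m$
$K{\left(E \right)} = -7$ ($K{\left(E \right)} = -12 + 1 \cdot 5 = -12 + 5 = -7$)
$\left(K{\left(x{\left(-9,-10 \right)} \right)} + 9403\right) - 37180 = \left(-7 + 9403\right) - 37180 = 9396 - 37180 = -27784$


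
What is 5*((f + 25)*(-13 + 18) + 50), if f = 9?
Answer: 1100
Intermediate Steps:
5*((f + 25)*(-13 + 18) + 50) = 5*((9 + 25)*(-13 + 18) + 50) = 5*(34*5 + 50) = 5*(170 + 50) = 5*220 = 1100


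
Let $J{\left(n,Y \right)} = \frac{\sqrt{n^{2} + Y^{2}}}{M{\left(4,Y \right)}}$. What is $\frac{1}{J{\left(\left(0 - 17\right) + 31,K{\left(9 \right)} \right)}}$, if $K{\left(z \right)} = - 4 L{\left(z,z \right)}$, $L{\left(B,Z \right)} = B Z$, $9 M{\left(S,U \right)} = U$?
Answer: $- \frac{18 \sqrt{26293}}{26293} \approx -0.11101$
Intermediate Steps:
$M{\left(S,U \right)} = \frac{U}{9}$
$K{\left(z \right)} = - 4 z^{2}$ ($K{\left(z \right)} = - 4 z z = - 4 z^{2}$)
$J{\left(n,Y \right)} = \frac{9 \sqrt{Y^{2} + n^{2}}}{Y}$ ($J{\left(n,Y \right)} = \frac{\sqrt{n^{2} + Y^{2}}}{\frac{1}{9} Y} = \sqrt{Y^{2} + n^{2}} \frac{9}{Y} = \frac{9 \sqrt{Y^{2} + n^{2}}}{Y}$)
$\frac{1}{J{\left(\left(0 - 17\right) + 31,K{\left(9 \right)} \right)}} = \frac{1}{9 \frac{1}{\left(-4\right) 9^{2}} \sqrt{\left(- 4 \cdot 9^{2}\right)^{2} + \left(\left(0 - 17\right) + 31\right)^{2}}} = \frac{1}{9 \frac{1}{\left(-4\right) 81} \sqrt{\left(\left(-4\right) 81\right)^{2} + \left(\left(0 - 17\right) + 31\right)^{2}}} = \frac{1}{9 \frac{1}{-324} \sqrt{\left(-324\right)^{2} + \left(-17 + 31\right)^{2}}} = \frac{1}{9 \left(- \frac{1}{324}\right) \sqrt{104976 + 14^{2}}} = \frac{1}{9 \left(- \frac{1}{324}\right) \sqrt{104976 + 196}} = \frac{1}{9 \left(- \frac{1}{324}\right) \sqrt{105172}} = \frac{1}{9 \left(- \frac{1}{324}\right) 2 \sqrt{26293}} = \frac{1}{\left(- \frac{1}{18}\right) \sqrt{26293}} = - \frac{18 \sqrt{26293}}{26293}$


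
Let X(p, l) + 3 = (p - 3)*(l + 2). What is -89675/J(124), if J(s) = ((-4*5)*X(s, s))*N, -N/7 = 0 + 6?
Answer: -17935/2560824 ≈ -0.0070036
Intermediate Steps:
X(p, l) = -3 + (-3 + p)*(2 + l) (X(p, l) = -3 + (p - 3)*(l + 2) = -3 + (-3 + p)*(2 + l))
N = -42 (N = -7*(0 + 6) = -7*6 = -42)
J(s) = -7560 - 840*s + 840*s**2 (J(s) = ((-4*5)*(-9 - 3*s + 2*s + s*s))*(-42) = -20*(-9 - 3*s + 2*s + s**2)*(-42) = -20*(-9 + s**2 - s)*(-42) = (180 - 20*s**2 + 20*s)*(-42) = -7560 - 840*s + 840*s**2)
-89675/J(124) = -89675/(-7560 - 840*124 + 840*124**2) = -89675/(-7560 - 104160 + 840*15376) = -89675/(-7560 - 104160 + 12915840) = -89675/12804120 = -89675*1/12804120 = -17935/2560824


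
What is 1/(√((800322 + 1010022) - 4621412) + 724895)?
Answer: 724895/525475572093 - 2*I*√702767/525475572093 ≈ 1.3795e-6 - 3.1907e-9*I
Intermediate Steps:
1/(√((800322 + 1010022) - 4621412) + 724895) = 1/(√(1810344 - 4621412) + 724895) = 1/(√(-2811068) + 724895) = 1/(2*I*√702767 + 724895) = 1/(724895 + 2*I*√702767)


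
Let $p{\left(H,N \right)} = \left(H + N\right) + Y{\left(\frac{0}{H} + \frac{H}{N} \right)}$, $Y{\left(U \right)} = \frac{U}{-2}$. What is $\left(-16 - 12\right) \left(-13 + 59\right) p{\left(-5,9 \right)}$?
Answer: $- \frac{49588}{9} \approx -5509.8$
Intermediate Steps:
$Y{\left(U \right)} = - \frac{U}{2}$ ($Y{\left(U \right)} = U \left(- \frac{1}{2}\right) = - \frac{U}{2}$)
$p{\left(H,N \right)} = H + N - \frac{H}{2 N}$ ($p{\left(H,N \right)} = \left(H + N\right) - \frac{\frac{0}{H} + \frac{H}{N}}{2} = \left(H + N\right) - \frac{0 + \frac{H}{N}}{2} = \left(H + N\right) - \frac{H \frac{1}{N}}{2} = \left(H + N\right) - \frac{H}{2 N} = H + N - \frac{H}{2 N}$)
$\left(-16 - 12\right) \left(-13 + 59\right) p{\left(-5,9 \right)} = \left(-16 - 12\right) \left(-13 + 59\right) \left(-5 + 9 - - \frac{5}{2 \cdot 9}\right) = \left(-28\right) 46 \left(-5 + 9 - \left(- \frac{5}{2}\right) \frac{1}{9}\right) = - 1288 \left(-5 + 9 + \frac{5}{18}\right) = \left(-1288\right) \frac{77}{18} = - \frac{49588}{9}$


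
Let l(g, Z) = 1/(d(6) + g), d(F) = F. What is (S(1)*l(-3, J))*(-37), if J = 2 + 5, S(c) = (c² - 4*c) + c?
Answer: 74/3 ≈ 24.667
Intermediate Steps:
S(c) = c² - 3*c
J = 7
l(g, Z) = 1/(6 + g)
(S(1)*l(-3, J))*(-37) = ((1*(-3 + 1))/(6 - 3))*(-37) = ((1*(-2))/3)*(-37) = -2*⅓*(-37) = -⅔*(-37) = 74/3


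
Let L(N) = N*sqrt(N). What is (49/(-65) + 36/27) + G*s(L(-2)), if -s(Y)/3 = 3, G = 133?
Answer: -233302/195 ≈ -1196.4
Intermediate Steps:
L(N) = N**(3/2)
s(Y) = -9 (s(Y) = -3*3 = -9)
(49/(-65) + 36/27) + G*s(L(-2)) = (49/(-65) + 36/27) + 133*(-9) = (49*(-1/65) + 36*(1/27)) - 1197 = (-49/65 + 4/3) - 1197 = 113/195 - 1197 = -233302/195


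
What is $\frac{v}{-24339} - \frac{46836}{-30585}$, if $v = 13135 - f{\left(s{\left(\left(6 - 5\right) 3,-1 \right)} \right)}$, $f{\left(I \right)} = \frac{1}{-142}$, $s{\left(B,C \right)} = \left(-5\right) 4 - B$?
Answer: $\frac{4991686873}{5033618130} \approx 0.99167$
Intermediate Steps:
$s{\left(B,C \right)} = -20 - B$
$f{\left(I \right)} = - \frac{1}{142}$
$v = \frac{1865171}{142}$ ($v = 13135 - - \frac{1}{142} = 13135 + \frac{1}{142} = \frac{1865171}{142} \approx 13135.0$)
$\frac{v}{-24339} - \frac{46836}{-30585} = \frac{1865171}{142 \left(-24339\right)} - \frac{46836}{-30585} = \frac{1865171}{142} \left(- \frac{1}{24339}\right) - - \frac{15612}{10195} = - \frac{266453}{493734} + \frac{15612}{10195} = \frac{4991686873}{5033618130}$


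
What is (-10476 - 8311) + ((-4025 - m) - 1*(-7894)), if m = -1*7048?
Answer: -7870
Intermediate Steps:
m = -7048
(-10476 - 8311) + ((-4025 - m) - 1*(-7894)) = (-10476 - 8311) + ((-4025 - 1*(-7048)) - 1*(-7894)) = -18787 + ((-4025 + 7048) + 7894) = -18787 + (3023 + 7894) = -18787 + 10917 = -7870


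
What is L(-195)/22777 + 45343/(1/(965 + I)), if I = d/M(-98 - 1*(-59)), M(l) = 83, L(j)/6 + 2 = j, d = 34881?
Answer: 118744627006630/1890491 ≈ 6.2812e+7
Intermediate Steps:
L(j) = -12 + 6*j
I = 34881/83 ≈ 420.25
L(-195)/22777 + 45343/(1/(965 + I)) = (-12 + 6*(-195))/22777 + 45343/(1/(965 + 34881/83)) = (-12 - 1170)*(1/22777) + 45343/(1/(114976/83)) = -1182*1/22777 + 45343/(83/114976) = -1182/22777 + 45343*(114976/83) = -1182/22777 + 5213356768/83 = 118744627006630/1890491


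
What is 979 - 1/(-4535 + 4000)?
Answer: 523766/535 ≈ 979.00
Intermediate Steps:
979 - 1/(-4535 + 4000) = 979 - 1/(-535) = 979 - 1*(-1/535) = 979 + 1/535 = 523766/535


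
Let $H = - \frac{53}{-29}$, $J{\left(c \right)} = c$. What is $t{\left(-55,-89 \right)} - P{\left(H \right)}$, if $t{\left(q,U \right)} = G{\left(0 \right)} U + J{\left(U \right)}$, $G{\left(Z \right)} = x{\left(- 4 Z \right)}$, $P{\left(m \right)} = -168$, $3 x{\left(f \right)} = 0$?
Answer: $79$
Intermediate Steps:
$x{\left(f \right)} = 0$ ($x{\left(f \right)} = \frac{1}{3} \cdot 0 = 0$)
$H = \frac{53}{29}$ ($H = \left(-53\right) \left(- \frac{1}{29}\right) = \frac{53}{29} \approx 1.8276$)
$G{\left(Z \right)} = 0$
$t{\left(q,U \right)} = U$ ($t{\left(q,U \right)} = 0 U + U = 0 + U = U$)
$t{\left(-55,-89 \right)} - P{\left(H \right)} = -89 - -168 = -89 + 168 = 79$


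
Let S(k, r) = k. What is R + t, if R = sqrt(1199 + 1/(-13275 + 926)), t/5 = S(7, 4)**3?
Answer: 1715 + 5*sqrt(7313794042)/12349 ≈ 1749.6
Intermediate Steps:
t = 1715 (t = 5*7**3 = 5*343 = 1715)
R = 5*sqrt(7313794042)/12349 (R = sqrt(1199 + 1/(-12349)) = sqrt(1199 - 1/12349) = sqrt(14806450/12349) = 5*sqrt(7313794042)/12349 ≈ 34.627)
R + t = 5*sqrt(7313794042)/12349 + 1715 = 1715 + 5*sqrt(7313794042)/12349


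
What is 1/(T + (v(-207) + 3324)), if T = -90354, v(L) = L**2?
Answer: -1/44181 ≈ -2.2634e-5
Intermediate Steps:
1/(T + (v(-207) + 3324)) = 1/(-90354 + ((-207)**2 + 3324)) = 1/(-90354 + (42849 + 3324)) = 1/(-90354 + 46173) = 1/(-44181) = -1/44181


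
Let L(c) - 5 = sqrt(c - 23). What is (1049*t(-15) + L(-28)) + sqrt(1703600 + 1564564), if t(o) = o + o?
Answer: -31465 + 2*sqrt(817041) + I*sqrt(51) ≈ -29657.0 + 7.1414*I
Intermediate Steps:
t(o) = 2*o
L(c) = 5 + sqrt(-23 + c) (L(c) = 5 + sqrt(c - 23) = 5 + sqrt(-23 + c))
(1049*t(-15) + L(-28)) + sqrt(1703600 + 1564564) = (1049*(2*(-15)) + (5 + sqrt(-23 - 28))) + sqrt(1703600 + 1564564) = (1049*(-30) + (5 + sqrt(-51))) + sqrt(3268164) = (-31470 + (5 + I*sqrt(51))) + 2*sqrt(817041) = (-31465 + I*sqrt(51)) + 2*sqrt(817041) = -31465 + 2*sqrt(817041) + I*sqrt(51)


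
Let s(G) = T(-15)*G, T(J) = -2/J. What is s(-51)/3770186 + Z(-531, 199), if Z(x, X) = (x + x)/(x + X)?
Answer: 5004919093/1564627190 ≈ 3.1988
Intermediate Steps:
Z(x, X) = 2*x/(X + x) (Z(x, X) = (2*x)/(X + x) = 2*x/(X + x))
s(G) = 2*G/15 (s(G) = (-2/(-15))*G = (-2*(-1/15))*G = 2*G/15)
s(-51)/3770186 + Z(-531, 199) = ((2/15)*(-51))/3770186 + 2*(-531)/(199 - 531) = -34/5*1/3770186 + 2*(-531)/(-332) = -17/9425465 + 2*(-531)*(-1/332) = -17/9425465 + 531/166 = 5004919093/1564627190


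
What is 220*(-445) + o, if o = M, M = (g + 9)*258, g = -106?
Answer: -122926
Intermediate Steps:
M = -25026 (M = (-106 + 9)*258 = -97*258 = -25026)
o = -25026
220*(-445) + o = 220*(-445) - 25026 = -97900 - 25026 = -122926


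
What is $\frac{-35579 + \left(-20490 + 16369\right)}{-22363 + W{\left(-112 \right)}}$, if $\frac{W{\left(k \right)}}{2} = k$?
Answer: $\frac{39700}{22587} \approx 1.7576$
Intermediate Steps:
$W{\left(k \right)} = 2 k$
$\frac{-35579 + \left(-20490 + 16369\right)}{-22363 + W{\left(-112 \right)}} = \frac{-35579 + \left(-20490 + 16369\right)}{-22363 + 2 \left(-112\right)} = \frac{-35579 - 4121}{-22363 - 224} = - \frac{39700}{-22587} = \left(-39700\right) \left(- \frac{1}{22587}\right) = \frac{39700}{22587}$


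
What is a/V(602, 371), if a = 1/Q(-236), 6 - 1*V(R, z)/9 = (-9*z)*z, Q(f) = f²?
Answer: 1/620953311600 ≈ 1.6104e-12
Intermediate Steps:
V(R, z) = 54 + 81*z² (V(R, z) = 54 - 9*(-9*z)*z = 54 - (-81)*z² = 54 + 81*z²)
a = 1/55696 (a = 1/((-236)²) = 1/55696 ≈ 1.7955e-5)
a/V(602, 371) = 1/(55696*(54 + 81*371²)) = 1/(55696*(54 + 81*137641)) = 1/(55696*(54 + 11148921)) = (1/55696)/11148975 = (1/55696)*(1/11148975) = 1/620953311600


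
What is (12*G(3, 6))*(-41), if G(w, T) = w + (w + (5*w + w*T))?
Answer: -19188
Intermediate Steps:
G(w, T) = 7*w + T*w (G(w, T) = w + (w + (5*w + T*w)) = w + (6*w + T*w) = 7*w + T*w)
(12*G(3, 6))*(-41) = (12*(3*(7 + 6)))*(-41) = (12*(3*13))*(-41) = (12*39)*(-41) = 468*(-41) = -19188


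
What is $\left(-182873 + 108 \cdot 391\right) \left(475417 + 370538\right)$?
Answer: $-118979340975$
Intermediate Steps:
$\left(-182873 + 108 \cdot 391\right) \left(475417 + 370538\right) = \left(-182873 + 42228\right) 845955 = \left(-140645\right) 845955 = -118979340975$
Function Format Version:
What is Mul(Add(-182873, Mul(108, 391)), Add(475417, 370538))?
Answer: -118979340975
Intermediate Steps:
Mul(Add(-182873, Mul(108, 391)), Add(475417, 370538)) = Mul(Add(-182873, 42228), 845955) = Mul(-140645, 845955) = -118979340975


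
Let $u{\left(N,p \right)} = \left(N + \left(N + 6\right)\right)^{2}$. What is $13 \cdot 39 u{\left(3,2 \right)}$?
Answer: $73008$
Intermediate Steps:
$u{\left(N,p \right)} = \left(6 + 2 N\right)^{2}$ ($u{\left(N,p \right)} = \left(N + \left(6 + N\right)\right)^{2} = \left(6 + 2 N\right)^{2}$)
$13 \cdot 39 u{\left(3,2 \right)} = 13 \cdot 39 \cdot 4 \left(3 + 3\right)^{2} = 507 \cdot 4 \cdot 6^{2} = 507 \cdot 4 \cdot 36 = 507 \cdot 144 = 73008$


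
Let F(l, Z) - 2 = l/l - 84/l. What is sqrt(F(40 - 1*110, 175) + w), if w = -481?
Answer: 4*I*sqrt(745)/5 ≈ 21.836*I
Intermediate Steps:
F(l, Z) = 3 - 84/l (F(l, Z) = 2 + (l/l - 84/l) = 2 + (1 - 84/l) = 3 - 84/l)
sqrt(F(40 - 1*110, 175) + w) = sqrt((3 - 84/(40 - 1*110)) - 481) = sqrt((3 - 84/(40 - 110)) - 481) = sqrt((3 - 84/(-70)) - 481) = sqrt((3 - 84*(-1/70)) - 481) = sqrt((3 + 6/5) - 481) = sqrt(21/5 - 481) = sqrt(-2384/5) = 4*I*sqrt(745)/5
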